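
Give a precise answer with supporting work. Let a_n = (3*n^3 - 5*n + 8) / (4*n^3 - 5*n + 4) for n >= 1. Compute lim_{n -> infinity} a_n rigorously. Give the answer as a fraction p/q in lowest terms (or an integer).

Divide numerator and denominator by n^3, the highest power:
numerator / n^3 = 3 - 5/n^2 + 8/n^3
denominator / n^3 = 4 - 5/n^2 + 4/n^3
As n -> infinity, all terms of the form c/n^k (k >= 1) tend to 0.
So numerator / n^3 -> 3 and denominator / n^3 -> 4.
Therefore lim a_n = 3/4.

3/4


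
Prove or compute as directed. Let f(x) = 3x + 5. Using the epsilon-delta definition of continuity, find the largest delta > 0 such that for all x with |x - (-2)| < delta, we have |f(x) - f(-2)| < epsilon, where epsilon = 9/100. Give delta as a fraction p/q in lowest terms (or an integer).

We compute f(-2) = 3*(-2) + 5 = -1.
|f(x) - f(-2)| = |3x + 5 - (-1)| = |3(x - (-2))| = 3|x - (-2)|.
We need 3|x - (-2)| < 9/100, i.e. |x - (-2)| < 9/100 / 3 = 3/100.
So any delta <= 3/100 works. Conversely, if delta > 3/100, then x = -2 + 3/100 satisfies |x - (-2)| = 3/100 < delta but |f(x) - f(-2)| = 3 * 3/100 = 9/100, which is not < 9/100; so no larger delta works.
Hence the largest such delta is 3/100.

3/100


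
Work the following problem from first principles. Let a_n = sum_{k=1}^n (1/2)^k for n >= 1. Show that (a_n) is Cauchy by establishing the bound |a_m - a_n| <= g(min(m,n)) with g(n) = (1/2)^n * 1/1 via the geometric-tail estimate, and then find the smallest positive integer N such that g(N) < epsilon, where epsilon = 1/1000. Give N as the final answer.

For m > n >= 1: |a_m - a_n| = sum_{k=n+1}^m (1/2)^k < sum_{k=n+1}^infinity (1/2)^k = (1/2)^(n+1) / (1 - 1/2) = (1/2)^n * (1/2) * (2/1) = (1/2)^n * 1/1.
So g(n) = (1/2)^n / 1. Since g(n) -> 0, (a_n) is Cauchy.
Now solve g(N) < 1/1000: (1/2)^N / 1 < 1/1000 <=> 2^N > 1 / (1 * 1/1000) = 1000.
Check powers of 2: 2^9 = 512 <= 1000, 2^10 = 1024 > 1000.
So the smallest such N is 10. Check: g(10) = 1/(1 * 1024) = 1/1024 < 1/1000.

10


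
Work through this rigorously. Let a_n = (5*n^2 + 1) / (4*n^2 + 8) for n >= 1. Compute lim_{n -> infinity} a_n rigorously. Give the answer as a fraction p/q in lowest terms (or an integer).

Divide numerator and denominator by n^2, the highest power:
numerator / n^2 = 5 + n^(-2)
denominator / n^2 = 4 + 8/n^2
As n -> infinity, all terms of the form c/n^k (k >= 1) tend to 0.
So numerator / n^2 -> 5 and denominator / n^2 -> 4.
Therefore lim a_n = 5/4.

5/4


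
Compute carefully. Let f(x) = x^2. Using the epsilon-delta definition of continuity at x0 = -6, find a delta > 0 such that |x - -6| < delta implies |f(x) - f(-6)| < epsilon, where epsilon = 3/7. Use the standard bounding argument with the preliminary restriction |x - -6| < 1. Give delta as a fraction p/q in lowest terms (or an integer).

Factor: |x^2 - (-6)^2| = |x - -6| * |x + -6|.
Impose |x - -6| < 1 first. Then |x + -6| = |(x - -6) + 2*(-6)| <= |x - -6| + 2*|-6| < 1 + 12 = 13.
So |x^2 - (-6)^2| < delta * 13.
We need delta * 13 <= 3/7, i.e. delta <= 3/7/13 = 3/91.
Since 3/91 < 1, this is tighter than 1; take delta = 3/91.
So delta = 3/91 works.

3/91


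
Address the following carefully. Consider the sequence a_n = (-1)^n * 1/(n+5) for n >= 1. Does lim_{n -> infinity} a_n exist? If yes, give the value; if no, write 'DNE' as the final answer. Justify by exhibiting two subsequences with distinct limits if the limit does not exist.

Examine the behaviour of a_n along subsequences.
Even-n subsequence a_{2k} = 1/(2k+5) -> 0. Odd-n subsequence a_{2k+1} = -1/(2k+6) -> 0. Both tend to 0, which suggests the limit is 0; verify directly.
|a_n - 0| = 1/(n+5) < 1/n for every n >= 1.
Given epsilon > 0, choose a positive integer N > 1/epsilon. Then for all n >= N, |a_n| < 1/n <= 1/N < epsilon.
So by the definition of the limit, lim a_n exists and equals 0.

0


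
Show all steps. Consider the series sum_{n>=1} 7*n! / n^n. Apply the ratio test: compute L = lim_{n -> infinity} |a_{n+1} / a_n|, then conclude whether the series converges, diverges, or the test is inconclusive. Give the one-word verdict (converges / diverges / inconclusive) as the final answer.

Let a_n denote the general term. Form the ratio a_{n+1}/a_n and simplify:
a_{n+1}/a_n = (n/(n + 1))^n
Take the limit as n -> infinity: L = exp(-1).
Since L = exp(-1) < 1, the ratio test implies the series converges.

converges


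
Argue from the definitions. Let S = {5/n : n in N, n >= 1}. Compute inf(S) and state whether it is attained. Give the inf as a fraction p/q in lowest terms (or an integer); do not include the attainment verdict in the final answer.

Analysis:
- Values: 5, 5/2, 5/3, 5/4, ... strictly decreasing.
- The maximum is 5 (n=1); sup = 5 (attained).
- The set is bounded below by 0; 5/n -> 0 so 0 is the greatest lower bound.
- 0 is not in the set, so inf = 0 is not attained.
Conclusion: inf(S) = 0, not attained in S.

0


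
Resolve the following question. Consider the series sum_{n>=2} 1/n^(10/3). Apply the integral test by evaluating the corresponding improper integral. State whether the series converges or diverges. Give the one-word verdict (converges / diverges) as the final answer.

Let f(x) = x^(-10/3). Then f is positive, continuous, and decreasing on [2, infinity), so the integral test applies.
Compute the improper integral int_{2}^infinity f(x) dx:
  antiderivative F(x) = -3/(7*x^(7/3)).
  As x -> infinity, F(x) -> 0 (since p = 10/3 > 1).
  So int = F(infinity) - F(2) = 0 - (-3*2^(2/3)/56) = 3*2^(2/3)/56.
  Finite, so by the integral test, the series converges.

converges


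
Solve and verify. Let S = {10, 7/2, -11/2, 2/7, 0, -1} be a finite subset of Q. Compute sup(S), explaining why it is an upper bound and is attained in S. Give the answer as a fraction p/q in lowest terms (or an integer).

S is finite, so sup(S) = max(S).
Sorted decreasing:
10, 7/2, 2/7, 0, -1, -11/2
The extremum is 10.
For every x in S, x <= 10. And 10 is in S, so it is attained.
Therefore sup(S) = 10.

10


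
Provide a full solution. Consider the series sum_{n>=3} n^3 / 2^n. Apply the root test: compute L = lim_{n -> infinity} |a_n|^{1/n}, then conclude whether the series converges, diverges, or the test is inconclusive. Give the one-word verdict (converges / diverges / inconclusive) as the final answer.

Let a_n denote the general term. Form |a_n|^(1/n) and simplify:
|a_n|^(1/n) = n^(3/n)/2
Take the limit as n -> infinity: L = 1/2.
Since L = 1/2 < 1, the root test implies convergence.

converges


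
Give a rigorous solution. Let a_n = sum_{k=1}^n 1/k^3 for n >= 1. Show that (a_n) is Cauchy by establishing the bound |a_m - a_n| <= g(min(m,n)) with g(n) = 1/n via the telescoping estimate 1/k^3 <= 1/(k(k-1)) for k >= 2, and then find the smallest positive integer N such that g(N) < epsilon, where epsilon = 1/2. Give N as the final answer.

For m > n >= 1: |a_m - a_n| = sum_{k=n+1}^m 1/k^3.
Use 1/k^3 <= 1/(k(k-1)) = 1/(k-1) - 1/k for k >= 2 (which holds since k^3 >= k^2 >= k(k-1) for k >= 2):
sum_{k=n+1}^m 1/k^3 <= sum_{k=n+1}^m (1/(k-1) - 1/k) = 1/n - 1/m <= 1/n.
By symmetry the same bound holds with n,m swapped, so |a_m - a_n| <= 1/min(m,n) = g(min(m,n)). Since g(n) -> 0, (a_n) is Cauchy.
Now solve g(N) < 1/2: 1/N < 1/2 <=> N > 1/(1/2) = 2.
The smallest integer strictly greater than 2 is N = 3.
Check: g(3) = 1/3 < 1/2; g(2) = 1/2 >= 1/2. So N = 3.

3


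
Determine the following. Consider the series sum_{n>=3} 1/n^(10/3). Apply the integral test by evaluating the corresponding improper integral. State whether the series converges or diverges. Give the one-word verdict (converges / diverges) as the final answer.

Let f(x) = x^(-10/3). Then f is positive, continuous, and decreasing on [3, infinity), so the integral test applies.
Compute the improper integral int_{3}^infinity f(x) dx:
  antiderivative F(x) = -3/(7*x^(7/3)).
  As x -> infinity, F(x) -> 0 (since p = 10/3 > 1).
  So int = F(infinity) - F(3) = 0 - (-3^(2/3)/63) = 3^(2/3)/63.
  Finite, so by the integral test, the series converges.

converges


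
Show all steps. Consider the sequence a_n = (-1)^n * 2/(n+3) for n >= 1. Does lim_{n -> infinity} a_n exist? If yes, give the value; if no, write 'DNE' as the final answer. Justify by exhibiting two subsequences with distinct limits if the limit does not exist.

Examine the behaviour of a_n along subsequences.
Even-n subsequence a_{2k} = 2/(2k+3) -> 0. Odd-n subsequence a_{2k+1} = -2/(2k+4) -> 0. Both tend to 0, which suggests the limit is 0; verify directly.
|a_n - 0| = 2/(n+3) < 2/n for every n >= 1.
Given epsilon > 0, choose a positive integer N > 2/epsilon. Then for all n >= N, |a_n| < 2/n <= 2/N < epsilon.
So by the definition of the limit, lim a_n exists and equals 0.

0


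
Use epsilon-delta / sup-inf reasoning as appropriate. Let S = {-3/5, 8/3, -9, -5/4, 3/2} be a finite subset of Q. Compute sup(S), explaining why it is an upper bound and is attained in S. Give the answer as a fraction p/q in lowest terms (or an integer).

S is finite, so sup(S) = max(S).
Sorted decreasing:
8/3, 3/2, -3/5, -5/4, -9
The extremum is 8/3.
For every x in S, x <= 8/3. And 8/3 is in S, so it is attained.
Therefore sup(S) = 8/3.

8/3


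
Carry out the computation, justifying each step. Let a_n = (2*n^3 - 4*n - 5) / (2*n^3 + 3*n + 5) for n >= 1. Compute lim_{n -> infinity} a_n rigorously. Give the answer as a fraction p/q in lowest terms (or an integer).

Divide numerator and denominator by n^3, the highest power:
numerator / n^3 = 2 - 4/n^2 - 5/n^3
denominator / n^3 = 2 + 3/n^2 + 5/n^3
As n -> infinity, all terms of the form c/n^k (k >= 1) tend to 0.
So numerator / n^3 -> 2 and denominator / n^3 -> 2.
Therefore lim a_n = 1.

1


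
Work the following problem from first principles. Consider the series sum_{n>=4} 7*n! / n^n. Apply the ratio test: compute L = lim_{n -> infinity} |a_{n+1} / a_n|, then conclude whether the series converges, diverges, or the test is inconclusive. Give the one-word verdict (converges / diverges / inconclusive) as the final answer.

Let a_n denote the general term. Form the ratio a_{n+1}/a_n and simplify:
a_{n+1}/a_n = (n/(n + 1))^n
Take the limit as n -> infinity: L = exp(-1).
Since L = exp(-1) < 1, the ratio test implies the series converges.

converges


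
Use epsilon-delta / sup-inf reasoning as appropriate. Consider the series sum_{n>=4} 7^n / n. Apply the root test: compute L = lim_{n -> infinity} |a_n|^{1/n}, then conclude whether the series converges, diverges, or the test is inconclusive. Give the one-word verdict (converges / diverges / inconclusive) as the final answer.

Let a_n denote the general term. Form |a_n|^(1/n) and simplify:
|a_n|^(1/n) = 7/n^(1/n)
Take the limit as n -> infinity: L = 7.
Since L = 7 > 1, the root test implies divergence.

diverges


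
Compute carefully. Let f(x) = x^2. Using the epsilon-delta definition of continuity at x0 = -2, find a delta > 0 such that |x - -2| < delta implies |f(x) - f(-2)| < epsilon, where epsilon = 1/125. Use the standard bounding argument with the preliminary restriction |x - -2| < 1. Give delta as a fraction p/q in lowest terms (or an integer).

Factor: |x^2 - (-2)^2| = |x - -2| * |x + -2|.
Impose |x - -2| < 1 first. Then |x + -2| = |(x - -2) + 2*(-2)| <= |x - -2| + 2*|-2| < 1 + 4 = 5.
So |x^2 - (-2)^2| < delta * 5.
We need delta * 5 <= 1/125, i.e. delta <= 1/125/5 = 1/625.
Since 1/625 < 1, this is tighter than 1; take delta = 1/625.
So delta = 1/625 works.

1/625


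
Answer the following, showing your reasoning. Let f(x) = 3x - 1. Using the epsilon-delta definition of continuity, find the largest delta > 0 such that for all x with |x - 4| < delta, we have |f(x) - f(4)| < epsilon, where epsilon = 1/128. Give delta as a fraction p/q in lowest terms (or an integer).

We compute f(4) = 3*(4) - 1 = 11.
|f(x) - f(4)| = |3x - 1 - (11)| = |3(x - 4)| = 3|x - 4|.
We need 3|x - 4| < 1/128, i.e. |x - 4| < 1/128 / 3 = 1/384.
So any delta <= 1/384 works. Conversely, if delta > 1/384, then x = 4 + 1/384 satisfies |x - 4| = 1/384 < delta but |f(x) - f(4)| = 3 * 1/384 = 1/128, which is not < 1/128; so no larger delta works.
Hence the largest such delta is 1/384.

1/384


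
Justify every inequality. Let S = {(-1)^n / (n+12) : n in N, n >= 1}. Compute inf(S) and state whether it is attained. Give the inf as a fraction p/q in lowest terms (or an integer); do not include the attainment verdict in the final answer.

Analysis:
- Values: -1/13, 1/14, -1/15, 1/16, -1/17, ...
- Positive terms (even n): 1/(2+12), 1/(4+12), ... decreasing -> max = 1/14 (n=2).
- Negative terms (odd n): -1/(1+12), -1/(3+12), ... increasing -> min = -1/13 (n=1).
- So sup = 1/14 (attained at n=2); inf = -1/13 (attained at n=1).
Conclusion: inf(S) = -1/13, attained in S.

-1/13


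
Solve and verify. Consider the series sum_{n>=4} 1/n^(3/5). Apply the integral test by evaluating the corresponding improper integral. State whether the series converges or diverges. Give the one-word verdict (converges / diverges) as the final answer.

Let f(x) = x^(-3/5). Then f is positive, continuous, and decreasing on [4, infinity), so the integral test applies.
Compute the improper integral int_{4}^infinity f(x) dx:
  antiderivative F(x) = 5*x^(2/5)/2.
  As x -> infinity, F(x) -> infinity (since p = 3/5 < 1).
  So the integral diverges. By the integral test, the series diverges.

diverges


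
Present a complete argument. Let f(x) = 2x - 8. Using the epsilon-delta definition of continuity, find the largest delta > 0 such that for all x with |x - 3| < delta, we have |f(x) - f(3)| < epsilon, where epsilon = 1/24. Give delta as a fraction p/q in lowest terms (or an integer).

We compute f(3) = 2*(3) - 8 = -2.
|f(x) - f(3)| = |2x - 8 - (-2)| = |2(x - 3)| = 2|x - 3|.
We need 2|x - 3| < 1/24, i.e. |x - 3| < 1/24 / 2 = 1/48.
So any delta <= 1/48 works. Conversely, if delta > 1/48, then x = 3 + 1/48 satisfies |x - 3| = 1/48 < delta but |f(x) - f(3)| = 2 * 1/48 = 1/24, which is not < 1/24; so no larger delta works.
Hence the largest such delta is 1/48.

1/48


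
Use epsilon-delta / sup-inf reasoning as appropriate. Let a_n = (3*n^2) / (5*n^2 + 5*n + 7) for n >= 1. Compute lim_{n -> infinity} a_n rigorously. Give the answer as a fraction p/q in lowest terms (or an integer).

Divide numerator and denominator by n^2, the highest power:
numerator / n^2 = 3
denominator / n^2 = 5 + 5/n + 7/n^2
As n -> infinity, all terms of the form c/n^k (k >= 1) tend to 0.
So numerator / n^2 -> 3 and denominator / n^2 -> 5.
Therefore lim a_n = 3/5.

3/5


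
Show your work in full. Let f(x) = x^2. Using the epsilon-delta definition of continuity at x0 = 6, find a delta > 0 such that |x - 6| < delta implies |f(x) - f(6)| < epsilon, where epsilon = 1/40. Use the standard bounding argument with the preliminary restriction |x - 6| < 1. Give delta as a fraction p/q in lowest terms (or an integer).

Factor: |x^2 - (6)^2| = |x - 6| * |x + 6|.
Impose |x - 6| < 1 first. Then |x + 6| = |(x - 6) + 2*(6)| <= |x - 6| + 2*|6| < 1 + 12 = 13.
So |x^2 - (6)^2| < delta * 13.
We need delta * 13 <= 1/40, i.e. delta <= 1/40/13 = 1/520.
Since 1/520 < 1, this is tighter than 1; take delta = 1/520.
So delta = 1/520 works.

1/520


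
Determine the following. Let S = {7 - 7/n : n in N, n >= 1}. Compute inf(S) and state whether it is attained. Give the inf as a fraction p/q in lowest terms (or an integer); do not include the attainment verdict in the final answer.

Analysis:
- Values: 0, 7/2, 14/3, 21/4, ... strictly increasing.
- Minimum is 0 (n=1); inf = 0 (attained).
- 7 - 7/n -> 7 from below; sup = 7, not attained.
Conclusion: inf(S) = 0, attained in S.

0


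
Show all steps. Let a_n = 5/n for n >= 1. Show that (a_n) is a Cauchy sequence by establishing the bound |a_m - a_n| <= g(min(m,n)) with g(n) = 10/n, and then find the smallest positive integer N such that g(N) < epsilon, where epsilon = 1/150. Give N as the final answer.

For any m, n >= 1, by the triangle inequality:
|a_m - a_n| = |5/m - 5/n| <= 5*1/m + 5*1/n <= 10/min(m,n).
So g(n) = 10/n bounds the Cauchy difference. Since g(n) -> 0, (a_n) is Cauchy.
Now solve g(N) < 1/150: 10/N < 1/150 <=> N > 10 / (1/150) = 1500.
The smallest integer strictly greater than 1500 is N = 1501.
Check: g(1501) = 10/1501 = 10/1501 < 1/150; g(1500) = 1/150 >= 1/150. So N = 1501.

1501


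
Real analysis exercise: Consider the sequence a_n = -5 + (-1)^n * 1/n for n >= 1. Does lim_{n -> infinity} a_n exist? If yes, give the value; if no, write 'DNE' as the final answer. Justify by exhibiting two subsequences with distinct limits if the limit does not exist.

Examine the behaviour of a_n along subsequences.
Even-n subsequence a_{2k} = -5 + 1/(2k) -> -5. Odd-n subsequence a_{2k+1} = -5 - 1/(2k+1) -> -5. Both tend to -5, which suggests the limit is -5; verify directly.
|a_n - (-5)| = |(-1)^n * 1/n| = 1/n for every n >= 1.
Given epsilon > 0, choose a positive integer N > 1/epsilon. Then for all n >= N, |a_n - (-5)| = 1/n <= 1/N < epsilon.
So by the definition of the limit, lim a_n exists and equals -5.

-5


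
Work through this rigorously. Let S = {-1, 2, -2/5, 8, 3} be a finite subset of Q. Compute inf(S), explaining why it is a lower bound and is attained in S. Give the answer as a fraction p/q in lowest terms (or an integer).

S is finite, so inf(S) = min(S).
Sorted increasing:
-1, -2/5, 2, 3, 8
The extremum is -1.
For every x in S, x >= -1. And -1 is in S, so it is attained.
Therefore inf(S) = -1.

-1


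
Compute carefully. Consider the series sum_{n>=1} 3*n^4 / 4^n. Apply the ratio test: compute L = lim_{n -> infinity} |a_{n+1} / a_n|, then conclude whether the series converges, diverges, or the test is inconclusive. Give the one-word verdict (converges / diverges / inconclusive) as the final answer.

Let a_n denote the general term. Form the ratio a_{n+1}/a_n and simplify:
a_{n+1}/a_n = (n + 1)^4/(4*n^4)
Take the limit as n -> infinity: L = 1/4.
Since L = 1/4 < 1, the ratio test implies the series converges.

converges


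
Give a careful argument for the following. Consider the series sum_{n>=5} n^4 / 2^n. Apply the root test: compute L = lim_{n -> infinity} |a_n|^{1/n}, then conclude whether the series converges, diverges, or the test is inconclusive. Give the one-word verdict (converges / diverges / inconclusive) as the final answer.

Let a_n denote the general term. Form |a_n|^(1/n) and simplify:
|a_n|^(1/n) = n^(4/n)/2
Take the limit as n -> infinity: L = 1/2.
Since L = 1/2 < 1, the root test implies convergence.

converges


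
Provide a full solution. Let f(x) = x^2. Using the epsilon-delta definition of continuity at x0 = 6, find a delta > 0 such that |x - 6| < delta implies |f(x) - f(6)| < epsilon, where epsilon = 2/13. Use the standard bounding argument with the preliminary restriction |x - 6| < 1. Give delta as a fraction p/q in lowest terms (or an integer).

Factor: |x^2 - (6)^2| = |x - 6| * |x + 6|.
Impose |x - 6| < 1 first. Then |x + 6| = |(x - 6) + 2*(6)| <= |x - 6| + 2*|6| < 1 + 12 = 13.
So |x^2 - (6)^2| < delta * 13.
We need delta * 13 <= 2/13, i.e. delta <= 2/13/13 = 2/169.
Since 2/169 < 1, this is tighter than 1; take delta = 2/169.
So delta = 2/169 works.

2/169


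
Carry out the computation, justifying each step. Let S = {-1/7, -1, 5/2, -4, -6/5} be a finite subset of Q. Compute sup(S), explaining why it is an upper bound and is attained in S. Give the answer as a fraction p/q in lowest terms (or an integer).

S is finite, so sup(S) = max(S).
Sorted decreasing:
5/2, -1/7, -1, -6/5, -4
The extremum is 5/2.
For every x in S, x <= 5/2. And 5/2 is in S, so it is attained.
Therefore sup(S) = 5/2.

5/2


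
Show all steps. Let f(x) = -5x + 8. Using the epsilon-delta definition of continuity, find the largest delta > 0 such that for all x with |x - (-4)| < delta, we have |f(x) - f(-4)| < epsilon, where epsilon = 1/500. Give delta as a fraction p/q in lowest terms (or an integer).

We compute f(-4) = -5*(-4) + 8 = 28.
|f(x) - f(-4)| = |-5x + 8 - (28)| = |-5(x - (-4))| = 5|x - (-4)|.
We need 5|x - (-4)| < 1/500, i.e. |x - (-4)| < 1/500 / 5 = 1/2500.
So any delta <= 1/2500 works. Conversely, if delta > 1/2500, then x = -4 + 1/2500 satisfies |x - (-4)| = 1/2500 < delta but |f(x) - f(-4)| = 5 * 1/2500 = 1/500, which is not < 1/500; so no larger delta works.
Hence the largest such delta is 1/2500.

1/2500


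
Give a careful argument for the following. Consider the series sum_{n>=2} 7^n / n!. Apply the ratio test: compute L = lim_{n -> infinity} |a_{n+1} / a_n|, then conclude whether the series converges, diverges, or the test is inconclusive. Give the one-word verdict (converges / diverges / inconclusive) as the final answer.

Let a_n denote the general term. Form the ratio a_{n+1}/a_n and simplify:
a_{n+1}/a_n = 7/(n + 1)
Take the limit as n -> infinity: L = 0.
Since L = 0 < 1, the ratio test implies the series converges.

converges


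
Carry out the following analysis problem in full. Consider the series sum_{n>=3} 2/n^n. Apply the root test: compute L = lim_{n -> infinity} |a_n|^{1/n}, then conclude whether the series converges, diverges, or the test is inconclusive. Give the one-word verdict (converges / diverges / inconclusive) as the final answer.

Let a_n denote the general term. Form |a_n|^(1/n) and simplify:
|a_n|^(1/n) = 2^(1/n)/n
Take the limit as n -> infinity: L = 0.
Since L = 0 < 1, the root test implies convergence.

converges


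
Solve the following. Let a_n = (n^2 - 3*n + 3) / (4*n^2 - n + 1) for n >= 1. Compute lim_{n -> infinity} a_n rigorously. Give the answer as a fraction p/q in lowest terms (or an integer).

Divide numerator and denominator by n^2, the highest power:
numerator / n^2 = 1 - 3/n + 3/n^2
denominator / n^2 = 4 - 1/n + n^(-2)
As n -> infinity, all terms of the form c/n^k (k >= 1) tend to 0.
So numerator / n^2 -> 1 and denominator / n^2 -> 4.
Therefore lim a_n = 1/4.

1/4


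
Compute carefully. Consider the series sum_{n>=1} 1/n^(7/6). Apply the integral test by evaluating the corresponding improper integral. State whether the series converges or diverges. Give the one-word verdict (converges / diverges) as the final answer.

Let f(x) = x^(-7/6). Then f is positive, continuous, and decreasing on [1, infinity), so the integral test applies.
Compute the improper integral int_{1}^infinity f(x) dx:
  antiderivative F(x) = -6/x^(1/6).
  As x -> infinity, F(x) -> 0 (since p = 7/6 > 1).
  So int = F(infinity) - F(1) = 0 - (-6) = 6.
  Finite, so by the integral test, the series converges.

converges


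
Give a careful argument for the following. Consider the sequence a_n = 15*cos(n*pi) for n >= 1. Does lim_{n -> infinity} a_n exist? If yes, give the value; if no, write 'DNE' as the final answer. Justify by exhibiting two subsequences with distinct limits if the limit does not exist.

Examine the behaviour of a_n along subsequences.
cos(n*pi) = (-1)^n, so a_n = 15*(-1)^n. a_{2k} = 15 -> 15. a_{2k+1} = -15 -> -15.
Since these two subsequential limits are 15 and -15, distinct, the full sequence cannot converge (a convergent sequence has all subsequences tending to the same limit). So lim a_n does not exist.

DNE


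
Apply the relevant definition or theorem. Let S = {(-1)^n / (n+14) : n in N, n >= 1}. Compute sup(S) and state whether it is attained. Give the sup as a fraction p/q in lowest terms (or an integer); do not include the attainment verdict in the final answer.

Analysis:
- Values: -1/15, 1/16, -1/17, 1/18, -1/19, ...
- Positive terms (even n): 1/(2+14), 1/(4+14), ... decreasing -> max = 1/16 (n=2).
- Negative terms (odd n): -1/(1+14), -1/(3+14), ... increasing -> min = -1/15 (n=1).
- So sup = 1/16 (attained at n=2); inf = -1/15 (attained at n=1).
Conclusion: sup(S) = 1/16, attained in S.

1/16


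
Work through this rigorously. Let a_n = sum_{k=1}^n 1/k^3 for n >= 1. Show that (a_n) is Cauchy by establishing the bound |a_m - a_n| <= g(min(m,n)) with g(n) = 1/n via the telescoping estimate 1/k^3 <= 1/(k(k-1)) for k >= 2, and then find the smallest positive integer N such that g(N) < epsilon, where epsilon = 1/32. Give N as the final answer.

For m > n >= 1: |a_m - a_n| = sum_{k=n+1}^m 1/k^3.
Use 1/k^3 <= 1/(k(k-1)) = 1/(k-1) - 1/k for k >= 2 (which holds since k^3 >= k^2 >= k(k-1) for k >= 2):
sum_{k=n+1}^m 1/k^3 <= sum_{k=n+1}^m (1/(k-1) - 1/k) = 1/n - 1/m <= 1/n.
By symmetry the same bound holds with n,m swapped, so |a_m - a_n| <= 1/min(m,n) = g(min(m,n)). Since g(n) -> 0, (a_n) is Cauchy.
Now solve g(N) < 1/32: 1/N < 1/32 <=> N > 1/(1/32) = 32.
The smallest integer strictly greater than 32 is N = 33.
Check: g(33) = 1/33 < 1/32; g(32) = 1/32 >= 1/32. So N = 33.

33


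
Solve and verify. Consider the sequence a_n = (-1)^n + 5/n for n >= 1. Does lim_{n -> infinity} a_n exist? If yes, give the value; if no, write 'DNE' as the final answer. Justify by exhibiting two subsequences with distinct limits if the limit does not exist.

Examine the behaviour of a_n along subsequences.
a_{2k} = 1 + 5/(2k) -> 1. a_{2k+1} = -1 + 5/(2k+1) -> -1.
Since these two subsequential limits are 1 and -1, distinct, the full sequence cannot converge (a convergent sequence has all subsequences tending to the same limit). So lim a_n does not exist.

DNE


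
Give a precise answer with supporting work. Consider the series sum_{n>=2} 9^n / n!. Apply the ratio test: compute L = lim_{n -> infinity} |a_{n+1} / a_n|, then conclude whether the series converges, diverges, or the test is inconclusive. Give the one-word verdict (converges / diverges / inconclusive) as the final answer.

Let a_n denote the general term. Form the ratio a_{n+1}/a_n and simplify:
a_{n+1}/a_n = 9/(n + 1)
Take the limit as n -> infinity: L = 0.
Since L = 0 < 1, the ratio test implies the series converges.

converges


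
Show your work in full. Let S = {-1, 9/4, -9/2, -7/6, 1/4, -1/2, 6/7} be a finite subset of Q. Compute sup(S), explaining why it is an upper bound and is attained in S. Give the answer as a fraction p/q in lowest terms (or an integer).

S is finite, so sup(S) = max(S).
Sorted decreasing:
9/4, 6/7, 1/4, -1/2, -1, -7/6, -9/2
The extremum is 9/4.
For every x in S, x <= 9/4. And 9/4 is in S, so it is attained.
Therefore sup(S) = 9/4.

9/4


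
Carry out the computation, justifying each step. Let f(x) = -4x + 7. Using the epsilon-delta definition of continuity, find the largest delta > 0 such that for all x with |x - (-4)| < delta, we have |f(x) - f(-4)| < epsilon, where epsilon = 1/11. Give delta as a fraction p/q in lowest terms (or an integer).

We compute f(-4) = -4*(-4) + 7 = 23.
|f(x) - f(-4)| = |-4x + 7 - (23)| = |-4(x - (-4))| = 4|x - (-4)|.
We need 4|x - (-4)| < 1/11, i.e. |x - (-4)| < 1/11 / 4 = 1/44.
So any delta <= 1/44 works. Conversely, if delta > 1/44, then x = -4 + 1/44 satisfies |x - (-4)| = 1/44 < delta but |f(x) - f(-4)| = 4 * 1/44 = 1/11, which is not < 1/11; so no larger delta works.
Hence the largest such delta is 1/44.

1/44


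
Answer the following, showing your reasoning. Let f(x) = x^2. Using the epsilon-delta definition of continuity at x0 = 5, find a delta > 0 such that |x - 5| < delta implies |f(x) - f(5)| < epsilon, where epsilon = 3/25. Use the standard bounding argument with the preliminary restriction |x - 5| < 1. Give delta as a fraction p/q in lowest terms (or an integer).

Factor: |x^2 - (5)^2| = |x - 5| * |x + 5|.
Impose |x - 5| < 1 first. Then |x + 5| = |(x - 5) + 2*(5)| <= |x - 5| + 2*|5| < 1 + 10 = 11.
So |x^2 - (5)^2| < delta * 11.
We need delta * 11 <= 3/25, i.e. delta <= 3/25/11 = 3/275.
Since 3/275 < 1, this is tighter than 1; take delta = 3/275.
So delta = 3/275 works.

3/275


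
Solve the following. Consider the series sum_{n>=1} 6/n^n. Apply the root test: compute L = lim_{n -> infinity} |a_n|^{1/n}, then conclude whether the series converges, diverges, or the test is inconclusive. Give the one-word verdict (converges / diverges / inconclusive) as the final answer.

Let a_n denote the general term. Form |a_n|^(1/n) and simplify:
|a_n|^(1/n) = 6^(1/n)/n
Take the limit as n -> infinity: L = 0.
Since L = 0 < 1, the root test implies convergence.

converges


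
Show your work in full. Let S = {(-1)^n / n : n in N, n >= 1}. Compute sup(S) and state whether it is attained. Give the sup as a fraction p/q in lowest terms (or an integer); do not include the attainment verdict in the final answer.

Analysis:
- Values: -1, 1/2, -1/3, 1/4, -1/5, ...
- Positive terms (even n): 1/(2+0), 1/(4+0), ... decreasing -> max = 1/2 (n=2).
- Negative terms (odd n): -1/(1+0), -1/(3+0), ... increasing -> min = -1 (n=1).
- So sup = 1/2 (attained at n=2); inf = -1 (attained at n=1).
Conclusion: sup(S) = 1/2, attained in S.

1/2


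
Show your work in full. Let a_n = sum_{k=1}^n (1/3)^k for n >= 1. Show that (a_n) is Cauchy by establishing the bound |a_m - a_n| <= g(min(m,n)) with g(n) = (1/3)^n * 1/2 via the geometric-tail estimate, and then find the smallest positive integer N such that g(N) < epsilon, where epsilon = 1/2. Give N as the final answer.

For m > n >= 1: |a_m - a_n| = sum_{k=n+1}^m (1/3)^k < sum_{k=n+1}^infinity (1/3)^k = (1/3)^(n+1) / (1 - 1/3) = (1/3)^n * (1/3) * (3/2) = (1/3)^n * 1/2.
So g(n) = (1/3)^n / 2. Since g(n) -> 0, (a_n) is Cauchy.
Now solve g(N) < 1/2: (1/3)^N / 2 < 1/2 <=> 3^N > 1 / (2 * 1/2) = 1.
Check powers of 3: 3^0 = 1 <= 1, 3^1 = 3 > 1.
So the smallest such N is 1. Check: g(1) = 1/(2 * 3) = 1/6 < 1/2.

1


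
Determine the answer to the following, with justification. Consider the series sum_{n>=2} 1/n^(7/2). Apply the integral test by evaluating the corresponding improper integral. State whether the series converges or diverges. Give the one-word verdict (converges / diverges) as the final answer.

Let f(x) = x^(-7/2). Then f is positive, continuous, and decreasing on [2, infinity), so the integral test applies.
Compute the improper integral int_{2}^infinity f(x) dx:
  antiderivative F(x) = -2/(5*x^(5/2)).
  As x -> infinity, F(x) -> 0 (since p = 7/2 > 1).
  So int = F(infinity) - F(2) = 0 - (-sqrt(2)/20) = sqrt(2)/20.
  Finite, so by the integral test, the series converges.

converges


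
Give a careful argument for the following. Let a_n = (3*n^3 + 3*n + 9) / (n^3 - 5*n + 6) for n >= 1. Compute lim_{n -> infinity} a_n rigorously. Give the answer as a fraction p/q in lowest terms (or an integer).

Divide numerator and denominator by n^3, the highest power:
numerator / n^3 = 3 + 3/n^2 + 9/n^3
denominator / n^3 = 1 - 5/n^2 + 6/n^3
As n -> infinity, all terms of the form c/n^k (k >= 1) tend to 0.
So numerator / n^3 -> 3 and denominator / n^3 -> 1.
Therefore lim a_n = 3.

3


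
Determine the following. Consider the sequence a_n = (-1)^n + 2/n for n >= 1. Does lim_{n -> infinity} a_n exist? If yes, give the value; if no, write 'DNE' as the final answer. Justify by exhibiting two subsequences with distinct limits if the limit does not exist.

Examine the behaviour of a_n along subsequences.
a_{2k} = 1 + 2/(2k) -> 1. a_{2k+1} = -1 + 2/(2k+1) -> -1.
Since these two subsequential limits are 1 and -1, distinct, the full sequence cannot converge (a convergent sequence has all subsequences tending to the same limit). So lim a_n does not exist.

DNE


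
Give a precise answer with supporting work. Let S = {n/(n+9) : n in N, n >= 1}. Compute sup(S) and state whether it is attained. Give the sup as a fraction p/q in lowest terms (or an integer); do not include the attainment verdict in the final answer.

Analysis:
- Values: 1/10, 2/11, 1/4, 4/13, ... strictly increasing.
- Minimum is 1/10 (n=1); inf = 1/10 (attained).
- n/(n+9) = 1 - 9/(n+9) -> 1 from below as n -> infinity, and never equals 1.
- So sup = 1 (not attained).
Conclusion: sup(S) = 1, not attained in S.

1


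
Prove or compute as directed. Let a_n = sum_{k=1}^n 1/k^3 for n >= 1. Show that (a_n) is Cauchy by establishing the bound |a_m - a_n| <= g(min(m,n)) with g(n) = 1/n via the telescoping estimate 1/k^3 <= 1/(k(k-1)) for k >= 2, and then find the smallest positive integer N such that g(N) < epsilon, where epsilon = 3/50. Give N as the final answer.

For m > n >= 1: |a_m - a_n| = sum_{k=n+1}^m 1/k^3.
Use 1/k^3 <= 1/(k(k-1)) = 1/(k-1) - 1/k for k >= 2 (which holds since k^3 >= k^2 >= k(k-1) for k >= 2):
sum_{k=n+1}^m 1/k^3 <= sum_{k=n+1}^m (1/(k-1) - 1/k) = 1/n - 1/m <= 1/n.
By symmetry the same bound holds with n,m swapped, so |a_m - a_n| <= 1/min(m,n) = g(min(m,n)). Since g(n) -> 0, (a_n) is Cauchy.
Now solve g(N) < 3/50: 1/N < 3/50 <=> N > 1/(3/50) = 50/3.
The smallest integer strictly greater than 50/3 is N = 17.
Check: g(17) = 1/17 < 3/50; g(16) = 1/16 >= 3/50. So N = 17.

17


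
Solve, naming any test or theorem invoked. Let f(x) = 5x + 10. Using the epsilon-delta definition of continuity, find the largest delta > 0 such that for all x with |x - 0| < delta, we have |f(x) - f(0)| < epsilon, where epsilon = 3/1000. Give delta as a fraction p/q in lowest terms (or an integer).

We compute f(0) = 5*(0) + 10 = 10.
|f(x) - f(0)| = |5x + 10 - (10)| = |5(x - 0)| = 5|x - 0|.
We need 5|x - 0| < 3/1000, i.e. |x - 0| < 3/1000 / 5 = 3/5000.
So any delta <= 3/5000 works. Conversely, if delta > 3/5000, then x = 0 + 3/5000 satisfies |x - 0| = 3/5000 < delta but |f(x) - f(0)| = 5 * 3/5000 = 3/1000, which is not < 3/1000; so no larger delta works.
Hence the largest such delta is 3/5000.

3/5000


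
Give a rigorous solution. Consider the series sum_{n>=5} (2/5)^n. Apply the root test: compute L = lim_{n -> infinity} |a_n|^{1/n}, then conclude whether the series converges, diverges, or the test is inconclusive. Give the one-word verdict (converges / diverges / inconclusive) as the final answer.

Let a_n denote the general term. Form |a_n|^(1/n) and simplify:
|a_n|^(1/n) = 2/5
Take the limit as n -> infinity: L = 2/5.
Since L = 2/5 < 1, the root test implies convergence.

converges


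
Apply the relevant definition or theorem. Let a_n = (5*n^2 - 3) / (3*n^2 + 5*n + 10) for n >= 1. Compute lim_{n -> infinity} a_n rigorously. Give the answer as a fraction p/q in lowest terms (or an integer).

Divide numerator and denominator by n^2, the highest power:
numerator / n^2 = 5 - 3/n^2
denominator / n^2 = 3 + 5/n + 10/n^2
As n -> infinity, all terms of the form c/n^k (k >= 1) tend to 0.
So numerator / n^2 -> 5 and denominator / n^2 -> 3.
Therefore lim a_n = 5/3.

5/3


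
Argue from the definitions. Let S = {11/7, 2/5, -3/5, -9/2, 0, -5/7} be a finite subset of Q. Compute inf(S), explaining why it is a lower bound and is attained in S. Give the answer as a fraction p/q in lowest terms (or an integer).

S is finite, so inf(S) = min(S).
Sorted increasing:
-9/2, -5/7, -3/5, 0, 2/5, 11/7
The extremum is -9/2.
For every x in S, x >= -9/2. And -9/2 is in S, so it is attained.
Therefore inf(S) = -9/2.

-9/2


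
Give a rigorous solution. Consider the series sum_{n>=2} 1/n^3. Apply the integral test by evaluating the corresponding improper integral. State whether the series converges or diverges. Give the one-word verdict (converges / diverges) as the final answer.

Let f(x) = x^(-3). Then f is positive, continuous, and decreasing on [2, infinity), so the integral test applies.
Compute the improper integral int_{2}^infinity f(x) dx:
  antiderivative F(x) = -1/(2*x^2).
  As x -> infinity, F(x) -> 0 (since p = 3 > 1).
  So int = F(infinity) - F(2) = 0 - (-1/8) = 1/8.
  Finite, so by the integral test, the series converges.

converges


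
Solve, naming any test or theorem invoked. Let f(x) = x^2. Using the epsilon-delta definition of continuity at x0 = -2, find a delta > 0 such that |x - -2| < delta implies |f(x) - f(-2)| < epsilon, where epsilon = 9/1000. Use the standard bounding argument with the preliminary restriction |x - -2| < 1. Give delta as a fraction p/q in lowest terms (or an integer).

Factor: |x^2 - (-2)^2| = |x - -2| * |x + -2|.
Impose |x - -2| < 1 first. Then |x + -2| = |(x - -2) + 2*(-2)| <= |x - -2| + 2*|-2| < 1 + 4 = 5.
So |x^2 - (-2)^2| < delta * 5.
We need delta * 5 <= 9/1000, i.e. delta <= 9/1000/5 = 9/5000.
Since 9/5000 < 1, this is tighter than 1; take delta = 9/5000.
So delta = 9/5000 works.

9/5000


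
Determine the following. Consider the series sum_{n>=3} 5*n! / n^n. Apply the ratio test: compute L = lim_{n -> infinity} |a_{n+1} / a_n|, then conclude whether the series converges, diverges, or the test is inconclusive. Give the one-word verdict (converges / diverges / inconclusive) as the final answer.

Let a_n denote the general term. Form the ratio a_{n+1}/a_n and simplify:
a_{n+1}/a_n = (n/(n + 1))^n
Take the limit as n -> infinity: L = exp(-1).
Since L = exp(-1) < 1, the ratio test implies the series converges.

converges


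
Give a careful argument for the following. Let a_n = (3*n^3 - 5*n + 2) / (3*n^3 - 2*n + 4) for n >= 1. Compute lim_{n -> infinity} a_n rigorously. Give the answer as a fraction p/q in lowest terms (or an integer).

Divide numerator and denominator by n^3, the highest power:
numerator / n^3 = 3 - 5/n^2 + 2/n^3
denominator / n^3 = 3 - 2/n^2 + 4/n^3
As n -> infinity, all terms of the form c/n^k (k >= 1) tend to 0.
So numerator / n^3 -> 3 and denominator / n^3 -> 3.
Therefore lim a_n = 1.

1


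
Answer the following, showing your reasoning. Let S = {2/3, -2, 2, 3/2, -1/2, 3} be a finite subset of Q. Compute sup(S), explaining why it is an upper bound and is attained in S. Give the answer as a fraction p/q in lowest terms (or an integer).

S is finite, so sup(S) = max(S).
Sorted decreasing:
3, 2, 3/2, 2/3, -1/2, -2
The extremum is 3.
For every x in S, x <= 3. And 3 is in S, so it is attained.
Therefore sup(S) = 3.

3


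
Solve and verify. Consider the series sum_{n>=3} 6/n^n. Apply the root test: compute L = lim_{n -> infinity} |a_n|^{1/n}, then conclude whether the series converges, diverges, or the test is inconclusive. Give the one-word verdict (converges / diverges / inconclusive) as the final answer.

Let a_n denote the general term. Form |a_n|^(1/n) and simplify:
|a_n|^(1/n) = 6^(1/n)/n
Take the limit as n -> infinity: L = 0.
Since L = 0 < 1, the root test implies convergence.

converges


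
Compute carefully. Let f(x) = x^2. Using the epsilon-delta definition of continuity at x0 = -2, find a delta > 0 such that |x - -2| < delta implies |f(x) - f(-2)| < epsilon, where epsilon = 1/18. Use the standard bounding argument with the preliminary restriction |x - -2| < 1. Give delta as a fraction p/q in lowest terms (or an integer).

Factor: |x^2 - (-2)^2| = |x - -2| * |x + -2|.
Impose |x - -2| < 1 first. Then |x + -2| = |(x - -2) + 2*(-2)| <= |x - -2| + 2*|-2| < 1 + 4 = 5.
So |x^2 - (-2)^2| < delta * 5.
We need delta * 5 <= 1/18, i.e. delta <= 1/18/5 = 1/90.
Since 1/90 < 1, this is tighter than 1; take delta = 1/90.
So delta = 1/90 works.

1/90


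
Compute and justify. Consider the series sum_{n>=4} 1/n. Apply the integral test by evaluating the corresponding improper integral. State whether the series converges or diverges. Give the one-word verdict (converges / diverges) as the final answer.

Let f(x) = 1/x. Then f is positive, continuous, and decreasing on [4, infinity), so the integral test applies.
Compute the improper integral int_{4}^infinity f(x) dx:
  antiderivative F(x) = log(x).
  As x -> infinity, log(x) -> infinity.
  So int = infinity - log(4) = infinity. By the integral test, the series diverges.

diverges


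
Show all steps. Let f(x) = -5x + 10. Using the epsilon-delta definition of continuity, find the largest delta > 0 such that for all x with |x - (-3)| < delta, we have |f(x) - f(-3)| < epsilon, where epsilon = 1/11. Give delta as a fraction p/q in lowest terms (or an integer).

We compute f(-3) = -5*(-3) + 10 = 25.
|f(x) - f(-3)| = |-5x + 10 - (25)| = |-5(x - (-3))| = 5|x - (-3)|.
We need 5|x - (-3)| < 1/11, i.e. |x - (-3)| < 1/11 / 5 = 1/55.
So any delta <= 1/55 works. Conversely, if delta > 1/55, then x = -3 + 1/55 satisfies |x - (-3)| = 1/55 < delta but |f(x) - f(-3)| = 5 * 1/55 = 1/11, which is not < 1/11; so no larger delta works.
Hence the largest such delta is 1/55.

1/55


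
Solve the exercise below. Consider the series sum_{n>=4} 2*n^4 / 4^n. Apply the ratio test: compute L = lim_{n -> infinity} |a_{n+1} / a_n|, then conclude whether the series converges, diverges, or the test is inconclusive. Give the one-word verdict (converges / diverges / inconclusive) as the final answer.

Let a_n denote the general term. Form the ratio a_{n+1}/a_n and simplify:
a_{n+1}/a_n = (n + 1)^4/(4*n^4)
Take the limit as n -> infinity: L = 1/4.
Since L = 1/4 < 1, the ratio test implies the series converges.

converges
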